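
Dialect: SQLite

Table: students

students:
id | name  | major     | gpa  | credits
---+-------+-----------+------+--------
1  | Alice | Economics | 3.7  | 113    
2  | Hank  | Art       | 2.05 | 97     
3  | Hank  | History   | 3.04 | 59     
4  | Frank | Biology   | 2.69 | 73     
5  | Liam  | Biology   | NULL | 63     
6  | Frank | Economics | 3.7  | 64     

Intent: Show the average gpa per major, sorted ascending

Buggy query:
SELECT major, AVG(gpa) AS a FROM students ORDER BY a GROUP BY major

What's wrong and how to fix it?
Bug: GROUP BY must precede ORDER BY

Fix: Reorder: SELECT … FROM … GROUP BY … ORDER BY …

Corrected query:
SELECT major, AVG(gpa) AS a FROM students GROUP BY major ORDER BY a

Result:
major     | a   
----------+-----
Art       | 2.05
Biology   | 2.69
History   | 3.04
Economics | 3.7 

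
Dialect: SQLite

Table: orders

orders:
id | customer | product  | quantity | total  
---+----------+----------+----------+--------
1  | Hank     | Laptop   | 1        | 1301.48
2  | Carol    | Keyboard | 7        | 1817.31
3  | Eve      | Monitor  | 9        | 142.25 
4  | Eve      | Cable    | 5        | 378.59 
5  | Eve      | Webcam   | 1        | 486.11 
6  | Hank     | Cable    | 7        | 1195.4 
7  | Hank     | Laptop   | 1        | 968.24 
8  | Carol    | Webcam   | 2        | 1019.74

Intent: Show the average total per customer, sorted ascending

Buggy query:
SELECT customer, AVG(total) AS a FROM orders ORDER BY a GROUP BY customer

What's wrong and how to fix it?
Bug: GROUP BY must precede ORDER BY

Fix: Move ORDER BY to the end, after GROUP BY

Corrected query:
SELECT customer, AVG(total) AS a FROM orders GROUP BY customer ORDER BY a

Result:
customer | a       
---------+---------
Eve      | 335.65  
Hank     | 1155.04 
Carol    | 1418.525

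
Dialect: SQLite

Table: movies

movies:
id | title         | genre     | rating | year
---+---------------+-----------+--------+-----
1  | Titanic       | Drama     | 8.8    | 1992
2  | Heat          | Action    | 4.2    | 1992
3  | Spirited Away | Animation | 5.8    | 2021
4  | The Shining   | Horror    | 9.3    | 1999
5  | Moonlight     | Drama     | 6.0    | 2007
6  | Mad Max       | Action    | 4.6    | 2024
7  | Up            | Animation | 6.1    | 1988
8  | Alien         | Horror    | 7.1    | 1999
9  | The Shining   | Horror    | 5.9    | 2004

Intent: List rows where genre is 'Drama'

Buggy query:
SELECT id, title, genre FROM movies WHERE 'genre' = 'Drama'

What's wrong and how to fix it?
Bug: 'genre' in single quotes is a string literal, not the column; the comparison is literal-vs-literal and never true

Fix: Reference the column as genre without single quotes

Corrected query:
SELECT id, title, genre FROM movies WHERE genre = 'Drama'

Result:
id | title     | genre
---+-----------+------
1  | Titanic   | Drama
5  | Moonlight | Drama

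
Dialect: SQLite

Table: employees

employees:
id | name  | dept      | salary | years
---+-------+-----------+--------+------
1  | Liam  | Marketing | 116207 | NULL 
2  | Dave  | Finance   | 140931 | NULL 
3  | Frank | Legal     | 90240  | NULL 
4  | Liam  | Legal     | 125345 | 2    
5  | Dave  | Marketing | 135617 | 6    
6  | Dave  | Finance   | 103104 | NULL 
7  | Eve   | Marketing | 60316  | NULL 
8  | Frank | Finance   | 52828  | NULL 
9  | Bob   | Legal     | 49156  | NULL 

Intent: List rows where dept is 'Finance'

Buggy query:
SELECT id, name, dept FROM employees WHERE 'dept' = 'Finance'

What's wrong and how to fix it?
Bug: Single quotes denote string literals in SQL; the column name is being compared as a constant string

Fix: Remove the quotes around the column name (or use double quotes for an identifier)

Corrected query:
SELECT id, name, dept FROM employees WHERE dept = 'Finance'

Result:
id | name  | dept   
---+-------+--------
2  | Dave  | Finance
6  | Dave  | Finance
8  | Frank | Finance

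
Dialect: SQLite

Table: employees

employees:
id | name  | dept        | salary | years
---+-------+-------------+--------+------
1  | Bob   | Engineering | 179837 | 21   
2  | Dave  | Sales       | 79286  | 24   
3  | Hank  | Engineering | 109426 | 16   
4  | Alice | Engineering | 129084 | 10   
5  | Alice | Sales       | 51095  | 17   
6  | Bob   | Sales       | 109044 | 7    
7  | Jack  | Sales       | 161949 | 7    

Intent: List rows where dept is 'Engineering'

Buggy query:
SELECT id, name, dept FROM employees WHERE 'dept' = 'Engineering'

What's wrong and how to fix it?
Bug: Single quotes denote string literals in SQL; the column name is being compared as a constant string

Fix: Remove the quotes around the column name (or use double quotes for an identifier)

Corrected query:
SELECT id, name, dept FROM employees WHERE dept = 'Engineering'

Result:
id | name  | dept       
---+-------+------------
1  | Bob   | Engineering
3  | Hank  | Engineering
4  | Alice | Engineering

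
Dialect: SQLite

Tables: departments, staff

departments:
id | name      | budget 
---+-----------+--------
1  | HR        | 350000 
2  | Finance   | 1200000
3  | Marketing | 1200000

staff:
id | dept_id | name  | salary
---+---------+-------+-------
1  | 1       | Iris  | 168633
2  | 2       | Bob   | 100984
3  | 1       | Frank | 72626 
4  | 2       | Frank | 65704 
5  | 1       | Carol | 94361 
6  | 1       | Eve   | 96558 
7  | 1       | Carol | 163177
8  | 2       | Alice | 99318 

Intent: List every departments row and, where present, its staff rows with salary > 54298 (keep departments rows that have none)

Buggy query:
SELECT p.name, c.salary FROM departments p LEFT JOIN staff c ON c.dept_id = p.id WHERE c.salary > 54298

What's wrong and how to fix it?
Bug: A WHERE condition on the right-hand table after LEFT JOIN drops unmatched parents

Fix: Move the right-table condition into the ON clause so unmatched parents are kept

Corrected query:
SELECT p.name, c.salary FROM departments p LEFT JOIN staff c ON c.dept_id = p.id AND c.salary > 54298

Result:
name      | salary
----------+-------
HR        | 72626 
HR        | 94361 
HR        | 96558 
HR        | 163177
HR        | 168633
Finance   | 65704 
Finance   | 99318 
Finance   | 100984
Marketing | NULL  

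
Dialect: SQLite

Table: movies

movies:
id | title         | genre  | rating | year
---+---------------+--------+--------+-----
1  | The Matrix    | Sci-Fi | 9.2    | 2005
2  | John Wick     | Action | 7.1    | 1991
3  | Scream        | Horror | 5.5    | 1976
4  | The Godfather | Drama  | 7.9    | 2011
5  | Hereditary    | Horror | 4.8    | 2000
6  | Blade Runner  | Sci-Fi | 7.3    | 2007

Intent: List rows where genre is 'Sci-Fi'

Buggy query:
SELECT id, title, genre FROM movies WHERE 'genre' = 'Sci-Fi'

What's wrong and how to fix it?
Bug: Single quotes denote string literals in SQL; the column name is being compared as a constant string

Fix: Reference the column as genre without single quotes

Corrected query:
SELECT id, title, genre FROM movies WHERE genre = 'Sci-Fi'

Result:
id | title        | genre 
---+--------------+-------
1  | The Matrix   | Sci-Fi
6  | Blade Runner | Sci-Fi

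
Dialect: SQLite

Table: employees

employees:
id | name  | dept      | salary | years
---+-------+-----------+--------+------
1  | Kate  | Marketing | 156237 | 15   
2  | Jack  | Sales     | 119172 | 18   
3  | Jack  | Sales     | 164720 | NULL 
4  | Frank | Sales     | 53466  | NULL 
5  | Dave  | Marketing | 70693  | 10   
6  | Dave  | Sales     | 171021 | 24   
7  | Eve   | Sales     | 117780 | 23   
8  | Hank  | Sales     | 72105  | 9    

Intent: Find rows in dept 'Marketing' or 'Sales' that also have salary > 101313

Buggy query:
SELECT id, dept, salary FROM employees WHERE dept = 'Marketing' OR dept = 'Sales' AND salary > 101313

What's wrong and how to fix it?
Bug: Without parentheses, AND is evaluated before OR, so the salary filter only applies to the 'Sales' branch

Fix: Add parentheses around the OR so the AND applies to both alternatives

Corrected query:
SELECT id, dept, salary FROM employees WHERE (dept = 'Marketing' OR dept = 'Sales') AND salary > 101313

Result:
id | dept      | salary
---+-----------+-------
1  | Marketing | 156237
2  | Sales     | 119172
3  | Sales     | 164720
6  | Sales     | 171021
7  | Sales     | 117780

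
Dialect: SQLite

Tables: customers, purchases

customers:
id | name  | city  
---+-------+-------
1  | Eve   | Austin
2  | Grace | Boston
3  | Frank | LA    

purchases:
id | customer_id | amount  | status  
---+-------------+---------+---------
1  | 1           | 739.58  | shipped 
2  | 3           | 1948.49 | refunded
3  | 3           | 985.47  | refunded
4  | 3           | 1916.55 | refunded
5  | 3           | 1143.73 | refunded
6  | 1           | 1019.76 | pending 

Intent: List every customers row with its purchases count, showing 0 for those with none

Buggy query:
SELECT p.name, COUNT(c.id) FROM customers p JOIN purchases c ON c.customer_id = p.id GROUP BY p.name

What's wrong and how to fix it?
Bug: INNER JOIN drops customers rows that have no matching purchases rows

Fix: Switch to LEFT JOIN to retain unmatched parent rows

Corrected query:
SELECT p.name, COUNT(c.id) FROM customers p LEFT JOIN purchases c ON c.customer_id = p.id GROUP BY p.name

Result:
name  | COUNT(c.id)
------+------------
Eve   | 2          
Frank | 4          
Grace | 0          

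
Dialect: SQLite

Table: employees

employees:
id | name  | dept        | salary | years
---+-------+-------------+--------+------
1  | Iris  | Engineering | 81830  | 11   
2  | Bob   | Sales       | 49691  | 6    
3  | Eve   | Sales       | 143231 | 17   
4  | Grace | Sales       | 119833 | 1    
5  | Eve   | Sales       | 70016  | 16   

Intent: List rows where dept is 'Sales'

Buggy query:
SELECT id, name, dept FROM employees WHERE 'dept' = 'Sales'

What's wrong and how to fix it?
Bug: 'dept' in single quotes is a string literal, not the column; the comparison is literal-vs-literal and never true

Fix: Remove the quotes around the column name (or use double quotes for an identifier)

Corrected query:
SELECT id, name, dept FROM employees WHERE dept = 'Sales'

Result:
id | name  | dept 
---+-------+------
2  | Bob   | Sales
3  | Eve   | Sales
4  | Grace | Sales
5  | Eve   | Sales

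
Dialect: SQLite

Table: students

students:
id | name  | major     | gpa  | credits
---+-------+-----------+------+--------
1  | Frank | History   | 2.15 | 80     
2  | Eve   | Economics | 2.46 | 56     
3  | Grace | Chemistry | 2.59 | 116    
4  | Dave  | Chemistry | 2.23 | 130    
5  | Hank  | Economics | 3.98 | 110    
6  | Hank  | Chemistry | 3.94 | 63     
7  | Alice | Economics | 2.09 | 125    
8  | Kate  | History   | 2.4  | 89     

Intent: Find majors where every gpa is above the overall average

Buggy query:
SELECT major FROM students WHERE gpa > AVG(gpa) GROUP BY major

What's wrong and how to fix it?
Bug: AVG() is an aggregate; it can't sit directly in WHERE

Fix: Compute the overall average in a scalar subquery and compare each group's MIN against it in HAVING

Corrected query:
SELECT major FROM students GROUP BY major HAVING MIN(gpa) > (SELECT AVG(gpa) FROM students)

Result:
(no rows)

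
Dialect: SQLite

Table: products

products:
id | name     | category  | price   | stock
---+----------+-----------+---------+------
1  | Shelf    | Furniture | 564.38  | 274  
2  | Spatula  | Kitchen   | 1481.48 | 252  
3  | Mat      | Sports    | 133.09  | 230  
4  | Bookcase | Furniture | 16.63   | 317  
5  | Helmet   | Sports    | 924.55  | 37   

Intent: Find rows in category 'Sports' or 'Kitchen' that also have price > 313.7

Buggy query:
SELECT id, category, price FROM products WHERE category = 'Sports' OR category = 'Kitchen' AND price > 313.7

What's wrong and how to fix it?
Bug: Without parentheses, AND is evaluated before OR, so the price filter only applies to the 'Kitchen' branch

Fix: Add parentheses around the OR so the AND applies to both alternatives

Corrected query:
SELECT id, category, price FROM products WHERE (category = 'Sports' OR category = 'Kitchen') AND price > 313.7

Result:
id | category | price  
---+----------+--------
2  | Kitchen  | 1481.48
5  | Sports   | 924.55 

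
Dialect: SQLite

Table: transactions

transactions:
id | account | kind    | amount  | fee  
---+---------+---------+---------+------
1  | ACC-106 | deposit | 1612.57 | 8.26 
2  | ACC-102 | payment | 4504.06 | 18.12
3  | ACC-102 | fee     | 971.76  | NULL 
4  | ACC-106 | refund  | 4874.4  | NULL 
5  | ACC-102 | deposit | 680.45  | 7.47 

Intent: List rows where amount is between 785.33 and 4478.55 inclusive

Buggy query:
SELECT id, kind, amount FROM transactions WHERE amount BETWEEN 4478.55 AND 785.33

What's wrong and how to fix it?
Bug: The bounds are reversed; BETWEEN a AND b requires a <= b to match anything

Fix: Swap the bounds so the smaller value comes first

Corrected query:
SELECT id, kind, amount FROM transactions WHERE amount BETWEEN 785.33 AND 4478.55

Result:
id | kind    | amount 
---+---------+--------
1  | deposit | 1612.57
3  | fee     | 971.76 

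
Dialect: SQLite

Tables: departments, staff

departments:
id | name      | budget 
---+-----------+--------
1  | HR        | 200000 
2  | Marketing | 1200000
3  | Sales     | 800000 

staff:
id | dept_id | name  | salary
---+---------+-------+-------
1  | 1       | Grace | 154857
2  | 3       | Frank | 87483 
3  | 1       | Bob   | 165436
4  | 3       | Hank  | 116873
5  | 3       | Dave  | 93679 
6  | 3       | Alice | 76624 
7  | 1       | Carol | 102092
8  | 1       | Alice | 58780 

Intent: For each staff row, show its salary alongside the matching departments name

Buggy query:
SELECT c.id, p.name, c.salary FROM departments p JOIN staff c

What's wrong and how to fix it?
Bug: Missing join condition: each staff row is matched to all departments rows instead of just its own

Fix: Specify the join condition linking the foreign key to the parent id

Corrected query:
SELECT c.id, p.name, c.salary FROM departments p JOIN staff c ON c.dept_id = p.id

Result:
id | name  | salary
---+-------+-------
1  | HR    | 154857
2  | Sales | 87483 
3  | HR    | 165436
4  | Sales | 116873
5  | Sales | 93679 
6  | Sales | 76624 
7  | HR    | 102092
8  | HR    | 58780 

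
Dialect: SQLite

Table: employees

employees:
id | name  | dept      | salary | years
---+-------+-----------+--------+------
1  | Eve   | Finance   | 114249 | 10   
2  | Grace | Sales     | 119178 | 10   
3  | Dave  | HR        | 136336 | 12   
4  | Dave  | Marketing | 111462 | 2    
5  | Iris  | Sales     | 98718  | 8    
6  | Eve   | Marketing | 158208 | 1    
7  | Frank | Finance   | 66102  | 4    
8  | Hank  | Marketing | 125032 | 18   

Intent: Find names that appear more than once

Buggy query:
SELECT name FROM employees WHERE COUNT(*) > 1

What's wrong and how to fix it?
Bug: COUNT(*) is an aggregate and cannot be used in WHERE

Fix: Group first, then use HAVING for the count condition

Corrected query:
SELECT name FROM employees GROUP BY name HAVING COUNT(*) > 1

Result:
name
----
Dave
Eve 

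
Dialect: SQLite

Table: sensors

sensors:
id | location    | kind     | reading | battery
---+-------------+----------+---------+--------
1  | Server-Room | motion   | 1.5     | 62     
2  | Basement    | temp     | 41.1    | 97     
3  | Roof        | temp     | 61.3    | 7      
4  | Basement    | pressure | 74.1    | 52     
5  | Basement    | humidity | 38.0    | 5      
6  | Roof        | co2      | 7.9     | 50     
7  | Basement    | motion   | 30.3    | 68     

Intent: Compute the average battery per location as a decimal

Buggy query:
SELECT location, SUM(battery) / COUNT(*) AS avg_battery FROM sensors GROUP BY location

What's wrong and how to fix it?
Bug: SUM(battery) and COUNT(*) are both integers; the division truncates the fractional part

Fix: Multiply by 1.0 (or CAST to REAL) to force floating-point division

Corrected query:
SELECT location, SUM(battery) * 1.0 / COUNT(*) AS avg_battery FROM sensors GROUP BY location

Result:
location    | avg_battery
------------+------------
Basement    | 55.5       
Roof        | 28.5       
Server-Room | 62         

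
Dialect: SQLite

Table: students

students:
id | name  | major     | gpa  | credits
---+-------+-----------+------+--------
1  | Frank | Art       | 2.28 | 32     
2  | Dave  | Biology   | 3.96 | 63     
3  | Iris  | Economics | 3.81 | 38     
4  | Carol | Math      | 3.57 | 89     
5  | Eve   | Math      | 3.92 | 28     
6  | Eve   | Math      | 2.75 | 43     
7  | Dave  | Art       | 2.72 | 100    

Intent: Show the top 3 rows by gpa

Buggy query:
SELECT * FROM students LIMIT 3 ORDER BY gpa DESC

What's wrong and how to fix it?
Bug: LIMIT must come after ORDER BY

Fix: Swap the clauses: ORDER BY first, then LIMIT

Corrected query:
SELECT * FROM students ORDER BY gpa DESC LIMIT 3

Result:
id | name | major     | gpa  | credits
---+------+-----------+------+--------
2  | Dave | Biology   | 3.96 | 63     
5  | Eve  | Math      | 3.92 | 28     
3  | Iris | Economics | 3.81 | 38     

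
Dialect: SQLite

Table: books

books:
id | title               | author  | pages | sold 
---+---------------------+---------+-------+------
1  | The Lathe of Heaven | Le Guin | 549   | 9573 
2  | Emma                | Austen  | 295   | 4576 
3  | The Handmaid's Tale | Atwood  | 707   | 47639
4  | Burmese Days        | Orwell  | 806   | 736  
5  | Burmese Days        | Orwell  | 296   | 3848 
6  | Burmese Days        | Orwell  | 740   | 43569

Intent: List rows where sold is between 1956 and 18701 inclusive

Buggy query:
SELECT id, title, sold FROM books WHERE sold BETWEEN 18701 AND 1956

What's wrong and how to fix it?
Bug: The bounds are reversed; BETWEEN a AND b requires a <= b to match anything

Fix: Swap the bounds so the smaller value comes first

Corrected query:
SELECT id, title, sold FROM books WHERE sold BETWEEN 1956 AND 18701

Result:
id | title               | sold
---+---------------------+-----
1  | The Lathe of Heaven | 9573
2  | Emma                | 4576
5  | Burmese Days        | 3848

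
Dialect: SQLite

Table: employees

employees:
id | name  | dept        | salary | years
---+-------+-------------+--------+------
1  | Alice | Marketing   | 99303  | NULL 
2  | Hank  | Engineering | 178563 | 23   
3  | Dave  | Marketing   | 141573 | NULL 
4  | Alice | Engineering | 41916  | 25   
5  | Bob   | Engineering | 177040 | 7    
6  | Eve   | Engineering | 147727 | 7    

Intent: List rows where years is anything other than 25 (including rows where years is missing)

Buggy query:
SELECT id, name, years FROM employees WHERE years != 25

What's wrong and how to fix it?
Bug: 'years != 25' is unknown when years is NULL, so NULL rows are silently excluded

Fix: Handle NULL separately with IS NULL alongside the inequality

Corrected query:
SELECT id, name, years FROM employees WHERE years != 25 OR years IS NULL

Result:
id | name  | years
---+-------+------
1  | Alice | NULL 
2  | Hank  | 23   
3  | Dave  | NULL 
5  | Bob   | 7    
6  | Eve   | 7    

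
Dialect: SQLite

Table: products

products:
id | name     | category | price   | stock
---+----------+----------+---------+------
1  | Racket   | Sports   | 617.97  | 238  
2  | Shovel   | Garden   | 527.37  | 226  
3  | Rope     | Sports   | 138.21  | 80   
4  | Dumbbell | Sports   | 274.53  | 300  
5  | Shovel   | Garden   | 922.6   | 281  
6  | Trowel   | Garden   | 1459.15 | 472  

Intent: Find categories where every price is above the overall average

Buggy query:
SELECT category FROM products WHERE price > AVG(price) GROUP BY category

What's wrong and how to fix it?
Bug: AVG() is an aggregate; it can't sit directly in WHERE

Fix: Use a subquery for AVG and a HAVING MIN(...) filter so the condition holds for every row in the group

Corrected query:
SELECT category FROM products GROUP BY category HAVING MIN(price) > (SELECT AVG(price) FROM products)

Result:
(no rows)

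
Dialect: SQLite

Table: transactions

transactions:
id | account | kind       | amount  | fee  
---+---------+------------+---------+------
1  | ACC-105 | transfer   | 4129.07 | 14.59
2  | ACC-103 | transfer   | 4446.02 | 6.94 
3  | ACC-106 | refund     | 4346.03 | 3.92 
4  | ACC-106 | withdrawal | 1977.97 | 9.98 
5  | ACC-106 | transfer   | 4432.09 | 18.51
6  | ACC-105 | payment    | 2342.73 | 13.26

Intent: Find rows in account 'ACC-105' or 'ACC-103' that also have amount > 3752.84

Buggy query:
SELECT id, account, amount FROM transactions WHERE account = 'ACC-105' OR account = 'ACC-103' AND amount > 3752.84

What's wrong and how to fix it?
Bug: AND binds tighter than OR, so this parses as account = 'ACC-105' OR (account = 'ACC-103' AND amount > 3752.84)

Fix: Add parentheses around the OR so the AND applies to both alternatives

Corrected query:
SELECT id, account, amount FROM transactions WHERE (account = 'ACC-105' OR account = 'ACC-103') AND amount > 3752.84

Result:
id | account | amount 
---+---------+--------
1  | ACC-105 | 4129.07
2  | ACC-103 | 4446.02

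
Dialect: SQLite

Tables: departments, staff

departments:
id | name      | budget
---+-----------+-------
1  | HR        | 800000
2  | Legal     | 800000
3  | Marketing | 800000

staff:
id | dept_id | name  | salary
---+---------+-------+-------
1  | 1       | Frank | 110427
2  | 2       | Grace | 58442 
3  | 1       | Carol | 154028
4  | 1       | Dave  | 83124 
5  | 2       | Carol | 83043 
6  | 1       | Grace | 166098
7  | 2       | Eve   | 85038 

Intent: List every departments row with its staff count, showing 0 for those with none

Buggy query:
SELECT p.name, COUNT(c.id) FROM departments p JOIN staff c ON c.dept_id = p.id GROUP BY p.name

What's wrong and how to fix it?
Bug: An inner join excludes parents with zero children

Fix: Use LEFT JOIN so parents without children still appear (COUNT(c.id) gives 0)

Corrected query:
SELECT p.name, COUNT(c.id) FROM departments p LEFT JOIN staff c ON c.dept_id = p.id GROUP BY p.name

Result:
name      | COUNT(c.id)
----------+------------
HR        | 4          
Legal     | 3          
Marketing | 0          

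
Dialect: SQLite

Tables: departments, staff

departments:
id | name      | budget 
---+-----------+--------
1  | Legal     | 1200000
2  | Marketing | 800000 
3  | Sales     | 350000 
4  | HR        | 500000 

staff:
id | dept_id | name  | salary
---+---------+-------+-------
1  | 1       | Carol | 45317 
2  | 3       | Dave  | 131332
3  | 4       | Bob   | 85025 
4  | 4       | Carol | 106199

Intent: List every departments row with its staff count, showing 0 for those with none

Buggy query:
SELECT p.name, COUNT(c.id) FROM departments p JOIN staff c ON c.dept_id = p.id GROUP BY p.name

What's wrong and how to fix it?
Bug: An inner join excludes parents with zero children

Fix: Switch to LEFT JOIN to retain unmatched parent rows

Corrected query:
SELECT p.name, COUNT(c.id) FROM departments p LEFT JOIN staff c ON c.dept_id = p.id GROUP BY p.name

Result:
name      | COUNT(c.id)
----------+------------
HR        | 2          
Legal     | 1          
Marketing | 0          
Sales     | 1          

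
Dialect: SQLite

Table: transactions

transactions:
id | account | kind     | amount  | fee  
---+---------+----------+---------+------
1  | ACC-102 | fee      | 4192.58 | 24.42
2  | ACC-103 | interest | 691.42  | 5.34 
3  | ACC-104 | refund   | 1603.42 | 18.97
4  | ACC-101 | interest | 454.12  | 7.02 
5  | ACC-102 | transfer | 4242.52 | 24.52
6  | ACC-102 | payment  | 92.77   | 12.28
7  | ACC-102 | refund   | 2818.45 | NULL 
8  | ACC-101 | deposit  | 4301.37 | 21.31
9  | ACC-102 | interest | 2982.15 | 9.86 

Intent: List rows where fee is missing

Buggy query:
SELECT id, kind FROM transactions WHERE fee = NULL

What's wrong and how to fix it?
Bug: '= NULL' is always unknown in SQL three-valued logic, so no rows match

Fix: Replace '= NULL' with 'IS NULL'

Corrected query:
SELECT id, kind FROM transactions WHERE fee IS NULL

Result:
id | kind  
---+-------
7  | refund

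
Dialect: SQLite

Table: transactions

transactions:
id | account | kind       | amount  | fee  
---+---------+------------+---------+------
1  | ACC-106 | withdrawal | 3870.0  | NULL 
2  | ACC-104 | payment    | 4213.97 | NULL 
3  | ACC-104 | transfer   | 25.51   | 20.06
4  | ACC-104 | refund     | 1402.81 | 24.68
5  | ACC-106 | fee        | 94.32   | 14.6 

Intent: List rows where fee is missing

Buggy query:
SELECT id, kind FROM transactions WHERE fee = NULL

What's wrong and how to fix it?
Bug: '= NULL' is always unknown in SQL three-valued logic, so no rows match

Fix: Replace '= NULL' with 'IS NULL'

Corrected query:
SELECT id, kind FROM transactions WHERE fee IS NULL

Result:
id | kind      
---+-----------
1  | withdrawal
2  | payment   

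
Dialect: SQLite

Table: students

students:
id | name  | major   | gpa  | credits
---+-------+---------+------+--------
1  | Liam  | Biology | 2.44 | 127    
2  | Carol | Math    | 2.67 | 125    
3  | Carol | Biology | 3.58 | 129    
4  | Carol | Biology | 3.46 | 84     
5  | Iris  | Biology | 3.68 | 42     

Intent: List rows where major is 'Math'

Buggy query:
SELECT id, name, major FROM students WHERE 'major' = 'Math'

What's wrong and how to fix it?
Bug: 'major' in single quotes is a string literal, not the column; the comparison is literal-vs-literal and never true

Fix: Remove the quotes around the column name (or use double quotes for an identifier)

Corrected query:
SELECT id, name, major FROM students WHERE major = 'Math'

Result:
id | name  | major
---+-------+------
2  | Carol | Math 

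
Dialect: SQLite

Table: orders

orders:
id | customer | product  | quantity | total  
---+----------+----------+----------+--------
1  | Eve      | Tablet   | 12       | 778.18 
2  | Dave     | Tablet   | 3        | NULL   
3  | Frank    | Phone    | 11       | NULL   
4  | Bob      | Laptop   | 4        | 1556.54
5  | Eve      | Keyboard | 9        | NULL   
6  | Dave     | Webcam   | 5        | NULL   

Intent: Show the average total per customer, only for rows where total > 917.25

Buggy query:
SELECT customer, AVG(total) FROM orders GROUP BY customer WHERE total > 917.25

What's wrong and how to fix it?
Bug: WHERE cannot follow GROUP BY

Fix: Move the WHERE clause before GROUP BY

Corrected query:
SELECT customer, AVG(total) FROM orders WHERE total > 917.25 GROUP BY customer

Result:
customer | AVG(total)
---------+-----------
Bob      | 1556.54   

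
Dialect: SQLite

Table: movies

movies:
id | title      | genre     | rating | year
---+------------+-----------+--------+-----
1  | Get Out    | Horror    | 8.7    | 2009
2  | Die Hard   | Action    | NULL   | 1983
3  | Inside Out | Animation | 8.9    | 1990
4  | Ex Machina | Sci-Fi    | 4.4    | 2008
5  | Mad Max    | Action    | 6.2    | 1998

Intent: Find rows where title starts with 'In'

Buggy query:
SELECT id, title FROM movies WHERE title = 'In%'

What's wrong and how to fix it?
Bug: '=' compares the literal string including the % character; pattern matching needs LIKE

Fix: Use LIKE for wildcard pattern matching

Corrected query:
SELECT id, title FROM movies WHERE title LIKE 'In%'

Result:
id | title     
---+-----------
3  | Inside Out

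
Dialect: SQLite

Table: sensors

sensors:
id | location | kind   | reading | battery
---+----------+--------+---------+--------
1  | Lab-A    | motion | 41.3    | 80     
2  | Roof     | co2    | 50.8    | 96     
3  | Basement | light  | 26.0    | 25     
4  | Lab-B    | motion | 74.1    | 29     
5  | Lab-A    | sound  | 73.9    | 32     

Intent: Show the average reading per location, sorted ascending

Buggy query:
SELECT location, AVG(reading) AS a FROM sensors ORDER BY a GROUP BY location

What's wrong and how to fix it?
Bug: GROUP BY must precede ORDER BY

Fix: Move ORDER BY to the end, after GROUP BY

Corrected query:
SELECT location, AVG(reading) AS a FROM sensors GROUP BY location ORDER BY a

Result:
location | a   
---------+-----
Basement | 26  
Roof     | 50.8
Lab-A    | 57.6
Lab-B    | 74.1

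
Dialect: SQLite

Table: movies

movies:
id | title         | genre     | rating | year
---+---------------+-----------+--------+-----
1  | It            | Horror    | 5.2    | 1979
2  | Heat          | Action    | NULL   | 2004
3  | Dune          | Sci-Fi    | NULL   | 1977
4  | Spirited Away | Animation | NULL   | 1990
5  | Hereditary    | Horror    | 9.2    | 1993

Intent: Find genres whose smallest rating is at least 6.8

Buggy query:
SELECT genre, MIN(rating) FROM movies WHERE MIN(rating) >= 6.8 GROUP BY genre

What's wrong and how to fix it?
Bug: MIN() in WHERE is a misuse of aggregate

Fix: Use HAVING for the per-group MIN condition

Corrected query:
SELECT genre, MIN(rating) FROM movies GROUP BY genre HAVING MIN(rating) >= 6.8

Result:
(no rows)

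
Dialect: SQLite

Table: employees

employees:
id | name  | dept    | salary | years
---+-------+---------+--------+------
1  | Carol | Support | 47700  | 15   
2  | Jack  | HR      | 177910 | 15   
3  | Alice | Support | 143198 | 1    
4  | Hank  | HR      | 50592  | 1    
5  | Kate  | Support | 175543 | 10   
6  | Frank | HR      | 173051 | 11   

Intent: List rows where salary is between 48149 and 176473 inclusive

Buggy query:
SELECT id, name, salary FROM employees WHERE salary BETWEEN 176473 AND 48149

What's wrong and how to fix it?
Bug: BETWEEN expects the lower bound first; with 176473 AND 48149 the range is empty

Fix: Write BETWEEN 48149 AND 176473

Corrected query:
SELECT id, name, salary FROM employees WHERE salary BETWEEN 48149 AND 176473

Result:
id | name  | salary
---+-------+-------
3  | Alice | 143198
4  | Hank  | 50592 
5  | Kate  | 175543
6  | Frank | 173051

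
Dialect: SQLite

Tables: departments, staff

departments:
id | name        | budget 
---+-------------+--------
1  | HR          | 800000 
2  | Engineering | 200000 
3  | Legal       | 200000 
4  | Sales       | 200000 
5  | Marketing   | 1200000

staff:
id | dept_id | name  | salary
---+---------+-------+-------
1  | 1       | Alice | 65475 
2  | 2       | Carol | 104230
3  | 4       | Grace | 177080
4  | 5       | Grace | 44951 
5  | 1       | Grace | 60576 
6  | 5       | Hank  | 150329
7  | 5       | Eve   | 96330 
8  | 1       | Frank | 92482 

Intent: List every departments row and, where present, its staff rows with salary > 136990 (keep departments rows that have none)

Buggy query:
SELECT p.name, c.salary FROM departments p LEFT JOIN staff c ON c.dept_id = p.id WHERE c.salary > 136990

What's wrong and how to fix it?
Bug: Filtering c.salary in WHERE discards the NULL rows produced by LEFT JOIN, turning it into an inner join

Fix: Put 'c.salary > 136990' in the JOIN's ON clause instead of WHERE

Corrected query:
SELECT p.name, c.salary FROM departments p LEFT JOIN staff c ON c.dept_id = p.id AND c.salary > 136990

Result:
name        | salary
------------+-------
HR          | NULL  
Engineering | NULL  
Legal       | NULL  
Sales       | 177080
Marketing   | 150329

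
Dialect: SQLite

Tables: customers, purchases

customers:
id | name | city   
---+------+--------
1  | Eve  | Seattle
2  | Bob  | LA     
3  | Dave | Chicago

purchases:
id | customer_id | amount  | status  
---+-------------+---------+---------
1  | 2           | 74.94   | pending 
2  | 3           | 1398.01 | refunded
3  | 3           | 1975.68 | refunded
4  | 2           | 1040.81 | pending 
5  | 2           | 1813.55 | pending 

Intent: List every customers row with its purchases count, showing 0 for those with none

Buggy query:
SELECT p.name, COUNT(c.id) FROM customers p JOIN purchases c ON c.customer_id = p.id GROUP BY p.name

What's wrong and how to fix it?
Bug: INNER JOIN drops customers rows that have no matching purchases rows

Fix: Use LEFT JOIN so parents without children still appear (COUNT(c.id) gives 0)

Corrected query:
SELECT p.name, COUNT(c.id) FROM customers p LEFT JOIN purchases c ON c.customer_id = p.id GROUP BY p.name

Result:
name | COUNT(c.id)
-----+------------
Bob  | 3          
Dave | 2          
Eve  | 0          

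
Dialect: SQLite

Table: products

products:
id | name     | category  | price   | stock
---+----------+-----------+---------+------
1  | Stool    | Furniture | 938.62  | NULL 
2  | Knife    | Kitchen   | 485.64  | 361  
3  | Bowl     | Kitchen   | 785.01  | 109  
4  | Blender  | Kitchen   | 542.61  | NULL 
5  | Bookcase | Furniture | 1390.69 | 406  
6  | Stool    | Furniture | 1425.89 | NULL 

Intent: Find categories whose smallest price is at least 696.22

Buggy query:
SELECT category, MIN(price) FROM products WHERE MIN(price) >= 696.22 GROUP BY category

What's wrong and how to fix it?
Bug: MIN() in WHERE is a misuse of aggregate

Fix: Use HAVING for the per-group MIN condition

Corrected query:
SELECT category, MIN(price) FROM products GROUP BY category HAVING MIN(price) >= 696.22

Result:
category  | MIN(price)
----------+-----------
Furniture | 938.62    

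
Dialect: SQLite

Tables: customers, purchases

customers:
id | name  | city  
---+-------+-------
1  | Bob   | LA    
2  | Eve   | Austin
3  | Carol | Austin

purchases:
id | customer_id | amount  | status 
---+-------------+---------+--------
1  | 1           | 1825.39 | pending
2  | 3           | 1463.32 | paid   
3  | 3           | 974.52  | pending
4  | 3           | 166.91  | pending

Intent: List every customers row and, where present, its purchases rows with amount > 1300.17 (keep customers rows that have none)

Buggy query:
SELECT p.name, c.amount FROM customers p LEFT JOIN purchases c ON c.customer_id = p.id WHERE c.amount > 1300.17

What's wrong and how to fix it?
Bug: Filtering c.amount in WHERE discards the NULL rows produced by LEFT JOIN, turning it into an inner join

Fix: Put 'c.amount > 1300.17' in the JOIN's ON clause instead of WHERE

Corrected query:
SELECT p.name, c.amount FROM customers p LEFT JOIN purchases c ON c.customer_id = p.id AND c.amount > 1300.17

Result:
name  | amount 
------+--------
Bob   | 1825.39
Eve   | NULL   
Carol | 1463.32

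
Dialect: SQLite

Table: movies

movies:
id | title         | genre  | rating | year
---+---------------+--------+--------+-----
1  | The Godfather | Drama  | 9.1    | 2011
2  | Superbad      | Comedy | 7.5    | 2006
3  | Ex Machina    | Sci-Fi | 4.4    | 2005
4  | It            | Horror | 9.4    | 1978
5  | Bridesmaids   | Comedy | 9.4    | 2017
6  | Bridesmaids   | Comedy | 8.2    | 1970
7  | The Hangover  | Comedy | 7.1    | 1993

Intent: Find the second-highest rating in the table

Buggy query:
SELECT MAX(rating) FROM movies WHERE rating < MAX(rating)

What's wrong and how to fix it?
Bug: The inner MAX is an aggregate inside WHERE, which is not allowed

Fix: Put the inner MAX in a scalar subquery

Corrected query:
SELECT MAX(rating) FROM movies WHERE rating < (SELECT MAX(rating) FROM movies)

Result:
MAX(rating)
-----------
9.1        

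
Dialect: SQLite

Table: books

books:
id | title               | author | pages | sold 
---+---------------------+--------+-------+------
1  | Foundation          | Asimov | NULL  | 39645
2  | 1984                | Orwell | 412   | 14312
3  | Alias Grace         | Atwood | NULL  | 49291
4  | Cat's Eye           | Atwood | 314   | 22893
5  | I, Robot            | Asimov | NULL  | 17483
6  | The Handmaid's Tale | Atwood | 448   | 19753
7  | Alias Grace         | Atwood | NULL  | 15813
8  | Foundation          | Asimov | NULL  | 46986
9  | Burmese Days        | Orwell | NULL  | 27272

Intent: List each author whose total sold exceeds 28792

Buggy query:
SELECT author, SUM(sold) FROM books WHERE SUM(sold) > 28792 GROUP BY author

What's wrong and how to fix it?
Bug: WHERE runs before GROUP BY, so aggregates aren't available there

Fix: Move the aggregate condition to a HAVING clause

Corrected query:
SELECT author, SUM(sold) FROM books GROUP BY author HAVING SUM(sold) > 28792

Result:
author | SUM(sold)
-------+----------
Asimov | 104114   
Atwood | 107750   
Orwell | 41584    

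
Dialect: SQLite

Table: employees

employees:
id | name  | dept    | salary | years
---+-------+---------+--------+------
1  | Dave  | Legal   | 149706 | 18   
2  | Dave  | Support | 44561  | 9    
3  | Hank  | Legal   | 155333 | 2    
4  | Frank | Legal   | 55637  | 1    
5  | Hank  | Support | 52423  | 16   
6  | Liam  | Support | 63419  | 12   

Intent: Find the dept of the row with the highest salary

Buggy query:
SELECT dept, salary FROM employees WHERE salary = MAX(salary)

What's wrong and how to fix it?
Bug: MAX(salary) is an aggregate and cannot be used directly in WHERE

Fix: Wrap MAX in a scalar subquery so WHERE compares against a single value

Corrected query:
SELECT dept, salary FROM employees WHERE salary = (SELECT MAX(salary) FROM employees)

Result:
dept  | salary
------+-------
Legal | 155333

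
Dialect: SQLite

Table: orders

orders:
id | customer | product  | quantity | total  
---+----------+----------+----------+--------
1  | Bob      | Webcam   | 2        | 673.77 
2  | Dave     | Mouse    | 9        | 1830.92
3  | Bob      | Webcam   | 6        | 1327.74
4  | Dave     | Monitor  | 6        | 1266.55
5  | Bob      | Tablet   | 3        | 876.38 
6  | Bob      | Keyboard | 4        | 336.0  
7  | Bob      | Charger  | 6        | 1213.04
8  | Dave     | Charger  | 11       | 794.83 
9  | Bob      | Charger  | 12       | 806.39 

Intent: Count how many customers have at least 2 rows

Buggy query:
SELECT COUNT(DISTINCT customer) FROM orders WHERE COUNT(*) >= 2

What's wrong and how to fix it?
Bug: COUNT(*) cannot appear in WHERE; the per-group count doesn't exist yet

Fix: Use a subquery that GROUPs and filters with HAVING, then count its rows

Corrected query:
SELECT COUNT(*) FROM (SELECT customer FROM orders GROUP BY customer HAVING COUNT(*) >= 2)

Result:
COUNT(*)
--------
2       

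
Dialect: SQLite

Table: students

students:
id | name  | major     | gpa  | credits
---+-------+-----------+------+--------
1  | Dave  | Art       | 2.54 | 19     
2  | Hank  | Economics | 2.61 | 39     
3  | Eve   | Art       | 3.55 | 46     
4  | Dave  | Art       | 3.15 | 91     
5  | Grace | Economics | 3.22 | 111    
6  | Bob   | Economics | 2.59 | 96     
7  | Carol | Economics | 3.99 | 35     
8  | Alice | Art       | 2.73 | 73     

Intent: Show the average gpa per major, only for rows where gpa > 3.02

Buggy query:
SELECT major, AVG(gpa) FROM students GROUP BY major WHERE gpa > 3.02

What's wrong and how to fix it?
Bug: Row-level WHERE must come before GROUP BY in the clause order

Fix: Place WHERE between FROM and GROUP BY

Corrected query:
SELECT major, AVG(gpa) FROM students WHERE gpa > 3.02 GROUP BY major

Result:
major     | AVG(gpa)
----------+---------
Art       | 3.35    
Economics | 3.605   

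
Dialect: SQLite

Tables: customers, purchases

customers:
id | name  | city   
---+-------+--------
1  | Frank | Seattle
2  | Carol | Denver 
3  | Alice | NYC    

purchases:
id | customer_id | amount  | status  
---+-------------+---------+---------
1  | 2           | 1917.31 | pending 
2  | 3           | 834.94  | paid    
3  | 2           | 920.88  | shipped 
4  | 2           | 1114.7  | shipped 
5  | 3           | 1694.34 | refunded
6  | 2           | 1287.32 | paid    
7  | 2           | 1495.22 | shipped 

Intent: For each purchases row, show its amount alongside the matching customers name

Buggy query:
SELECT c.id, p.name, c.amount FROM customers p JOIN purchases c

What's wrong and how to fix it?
Bug: Missing join condition: each purchases row is matched to all customers rows instead of just its own

Fix: Add ON c.customer_id = p.id to the JOIN

Corrected query:
SELECT c.id, p.name, c.amount FROM customers p JOIN purchases c ON c.customer_id = p.id

Result:
id | name  | amount 
---+-------+--------
1  | Carol | 1917.31
2  | Alice | 834.94 
3  | Carol | 920.88 
4  | Carol | 1114.7 
5  | Alice | 1694.34
6  | Carol | 1287.32
7  | Carol | 1495.22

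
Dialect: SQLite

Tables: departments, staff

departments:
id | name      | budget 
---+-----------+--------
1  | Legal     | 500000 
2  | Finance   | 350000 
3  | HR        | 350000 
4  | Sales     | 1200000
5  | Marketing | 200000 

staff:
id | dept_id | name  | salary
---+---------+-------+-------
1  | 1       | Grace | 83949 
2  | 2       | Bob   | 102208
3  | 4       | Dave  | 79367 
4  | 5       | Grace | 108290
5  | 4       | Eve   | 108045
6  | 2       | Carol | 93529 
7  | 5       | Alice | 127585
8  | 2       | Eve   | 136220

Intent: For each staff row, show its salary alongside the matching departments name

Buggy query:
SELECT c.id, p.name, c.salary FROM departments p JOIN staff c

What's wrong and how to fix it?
Bug: JOIN with no ON clause produces a cartesian product; every staff row pairs with every departments row

Fix: Add ON c.dept_id = p.id to the JOIN

Corrected query:
SELECT c.id, p.name, c.salary FROM departments p JOIN staff c ON c.dept_id = p.id

Result:
id | name      | salary
---+-----------+-------
1  | Legal     | 83949 
2  | Finance   | 102208
3  | Sales     | 79367 
4  | Marketing | 108290
5  | Sales     | 108045
6  | Finance   | 93529 
7  | Marketing | 127585
8  | Finance   | 136220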